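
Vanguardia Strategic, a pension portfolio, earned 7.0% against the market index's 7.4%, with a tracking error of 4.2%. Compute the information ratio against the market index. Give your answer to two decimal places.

-0.10

IR = (Rp − Rb) / TE = (7.0% − 7.4%) / 4.2% = -0.40% / 4.2% = -0.0952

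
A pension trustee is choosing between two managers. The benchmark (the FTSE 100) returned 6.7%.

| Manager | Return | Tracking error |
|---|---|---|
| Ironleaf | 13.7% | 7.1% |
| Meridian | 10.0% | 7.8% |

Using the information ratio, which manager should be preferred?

Ironleaf

Ironleaf: IR = (13.7% − 6.7%) / 7.1% = 0.986
Meridian: IR = (10.0% − 6.7%) / 7.8% = 0.423
Highest: Ironleaf (0.986).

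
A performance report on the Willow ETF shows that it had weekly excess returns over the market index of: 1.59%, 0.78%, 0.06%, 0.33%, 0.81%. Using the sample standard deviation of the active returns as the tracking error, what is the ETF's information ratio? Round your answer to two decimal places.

1.23

r̄ = (1.59 + 0.78 + 0.06 + 0.33 + 0.81) / 5 = 3.570 / 5 = 0.7140%
Σ(r − r̄)² = (1.59 − 0.7140)² + (0.78 − 0.7140)² + (0.06 − 0.7140)² + … = 1.3561
sample σ = √(1.3561 / 4) = √0.3390 = 0.5822%
IR = r̄ / tracking error = 0.7140 / 0.5822 = 1.2264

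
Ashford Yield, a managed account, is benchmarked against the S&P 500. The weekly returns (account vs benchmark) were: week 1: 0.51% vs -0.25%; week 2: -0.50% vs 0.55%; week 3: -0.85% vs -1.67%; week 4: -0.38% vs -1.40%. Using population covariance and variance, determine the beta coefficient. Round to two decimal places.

r̄p = -0.3050%,  r̄m = -0.6925%
Cov = Σ(rp − r̄p)(rm − r̄m) / 4 = 0.1760
Var(rm) = Σ(rm − r̄m)² / 4 = 0.7989
β = Cov / Var = 0.1760 / 0.7989 = 0.2203

0.22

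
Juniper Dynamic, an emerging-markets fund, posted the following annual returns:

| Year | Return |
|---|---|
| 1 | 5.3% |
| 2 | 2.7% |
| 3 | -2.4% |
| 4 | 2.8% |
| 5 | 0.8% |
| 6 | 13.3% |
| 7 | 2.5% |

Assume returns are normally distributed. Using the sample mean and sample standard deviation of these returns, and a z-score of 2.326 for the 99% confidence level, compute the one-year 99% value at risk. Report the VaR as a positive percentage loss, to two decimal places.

r̄ = (5.3 + 2.7 − 2.4 + 2.8 + 0.8 + 13.3 + 2.5) / 7 = 3.5714%
Σ(r − r̄)² = (5.3 − 3.5714)² + (2.7 − 3.5714)² + (-2.4 − 3.5714)² + … = 143.4743
σ = √[143.4743 / 6] = 4.8900%
VaR = −(r̄ − z·σ) = −(3.5714 − 2.326 × 4.8900) = −(-7.8027) = 7.8027%

7.80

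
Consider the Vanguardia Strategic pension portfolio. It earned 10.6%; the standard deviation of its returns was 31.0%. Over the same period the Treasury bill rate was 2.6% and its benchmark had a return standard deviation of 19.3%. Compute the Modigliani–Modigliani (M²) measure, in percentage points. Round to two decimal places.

Sharpe = (Rp − Rf) / σp = (10.6% − 2.6%) / 31.0% = 0.2581
M² = Rf + Sharpe × σm = 2.6% + 0.2581 × 19.3% = 7.5813%

7.58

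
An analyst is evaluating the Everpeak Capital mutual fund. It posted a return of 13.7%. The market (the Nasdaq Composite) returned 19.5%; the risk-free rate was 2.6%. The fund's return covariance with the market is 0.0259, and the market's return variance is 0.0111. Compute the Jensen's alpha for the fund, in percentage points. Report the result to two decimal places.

-28.33

β = Cov / Var = 0.0259 / 0.0111 = 2.3333
E[R] = Rf + β(Rm − Rf) = 2.6% + 2.3333 × (19.5% − 2.6%) = 42.0328%
α = Rp − E[R] = 13.7% − 42.0328% = -28.3328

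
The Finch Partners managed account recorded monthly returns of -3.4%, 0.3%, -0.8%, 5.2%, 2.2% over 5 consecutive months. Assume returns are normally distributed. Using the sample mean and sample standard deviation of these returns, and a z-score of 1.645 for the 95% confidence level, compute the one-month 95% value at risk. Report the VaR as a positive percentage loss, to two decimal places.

μ = (-3.4 + 0.3 − 0.8 + 5.2 + 2.2) / 5 = 3.50 / 5 = 0.7000%
Sample σ = √[Σ(r − μ)² / 4] = √[41.7200 / 4] = √10.4300 = 3.2296%
VaR = −(μ − z·σ) = −(0.7000 − 1.645 × 3.2296) = −(-4.6127) = 4.6127%

4.61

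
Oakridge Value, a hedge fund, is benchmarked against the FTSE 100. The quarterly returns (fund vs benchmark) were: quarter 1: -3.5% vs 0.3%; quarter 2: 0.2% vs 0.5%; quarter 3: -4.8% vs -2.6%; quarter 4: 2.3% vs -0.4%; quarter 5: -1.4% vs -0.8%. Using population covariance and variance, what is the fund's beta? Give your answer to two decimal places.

1.21

r̄p = -1.4400%,  r̄m = -0.6000%
Cov = Σ(rp − r̄p)(rm − r̄m) / 5 = 1.4820
Var(rm) = Σ(rm − r̄m)² / 5 = 1.2200
β = Cov / Var = 1.4820 / 1.2200 = 1.2148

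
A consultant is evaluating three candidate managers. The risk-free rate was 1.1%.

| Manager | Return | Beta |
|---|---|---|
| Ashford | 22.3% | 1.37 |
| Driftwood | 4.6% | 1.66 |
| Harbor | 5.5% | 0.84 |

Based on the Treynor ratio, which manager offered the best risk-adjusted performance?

Ashford

Ashford: Treynor = (22.3% − 1.1%) / 1.37 = 15.474
Driftwood: Treynor = (4.6% − 1.1%) / 1.66 = 2.108
Harbor: Treynor = (5.5% − 1.1%) / 0.84 = 5.238
Highest: Ashford (15.474).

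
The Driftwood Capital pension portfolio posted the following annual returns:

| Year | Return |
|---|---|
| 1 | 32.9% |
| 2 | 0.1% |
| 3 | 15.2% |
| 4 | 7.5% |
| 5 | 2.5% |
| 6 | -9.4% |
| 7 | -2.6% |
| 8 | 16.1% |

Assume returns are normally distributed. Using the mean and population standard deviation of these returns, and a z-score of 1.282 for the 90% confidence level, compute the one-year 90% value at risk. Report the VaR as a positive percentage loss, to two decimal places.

Mean return r̄ = 62.30 / 8 = 7.7875%
Σ(r − r̄)² = 1245.1288; population σ = √(1245.1288/8) = 12.4756%
VaR = −(r̄ − z·σ) = −(7.7875 − 1.282 × 12.4756) = −(-8.2062) = 8.2062%

8.21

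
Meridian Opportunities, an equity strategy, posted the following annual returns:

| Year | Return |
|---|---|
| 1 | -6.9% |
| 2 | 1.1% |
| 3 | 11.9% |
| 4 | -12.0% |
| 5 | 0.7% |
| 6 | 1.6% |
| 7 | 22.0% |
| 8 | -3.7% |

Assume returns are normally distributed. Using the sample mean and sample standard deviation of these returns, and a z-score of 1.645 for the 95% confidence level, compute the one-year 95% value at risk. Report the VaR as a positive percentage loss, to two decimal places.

15.84

r̄ = (-6.9 + 1.1 + 11.9 − 12 + 0.7 + 1.6 + 22 − 3.7) / 8 = 1.8375%
Σ(r − r̄)² = (-6.9 − 1.8375)² + (1.1 − 1.8375)² + (11.9 − 1.8375)² + … = 808.1588
sample σ = √(808.1588 / 7) = √115.4513 = 10.7448%
VaR = −(r̄ − z·σ) = −(1.8375 − 1.645 × 10.7448) = −(-15.8377) = 15.8377%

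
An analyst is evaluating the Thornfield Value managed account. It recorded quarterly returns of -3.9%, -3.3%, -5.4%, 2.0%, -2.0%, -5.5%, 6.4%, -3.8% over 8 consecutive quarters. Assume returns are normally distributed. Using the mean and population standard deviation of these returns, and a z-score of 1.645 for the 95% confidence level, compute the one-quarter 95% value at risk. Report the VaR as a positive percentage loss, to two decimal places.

r̄ = (-3.9 − 3.3 − 5.4 + 2 − 2 − 5.5 + 6.4 − 3.8) / 8 = -1.9375%
Σ(r − r̄)² = 118.8788; population σ = √(118.8788/8) = 3.8548%
VaR = −(r̄ − z·σ) = −(-1.9375 − 1.645 × 3.8548) = −(-8.2786) = 8.2786%

8.28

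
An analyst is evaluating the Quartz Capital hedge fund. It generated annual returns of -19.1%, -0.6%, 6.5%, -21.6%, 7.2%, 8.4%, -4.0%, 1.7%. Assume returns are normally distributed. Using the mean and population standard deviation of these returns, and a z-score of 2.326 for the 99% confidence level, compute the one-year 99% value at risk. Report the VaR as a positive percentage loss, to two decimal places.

28.13

Mean return μ = -21.50 / 8 = -2.6875%
Σ(r − μ)² = (-19.1 − (-2.6875))² + (-0.6 − (-2.6875))² + (6.5 − (-2.6875))² + … = 957.4888
population σ = √(957.4888 / 8) = √119.6861 = 10.9401%
VaR = −(μ − z·σ) = −(-2.6875 − 2.326 × 10.9401) = −(-28.1342) = 28.1342%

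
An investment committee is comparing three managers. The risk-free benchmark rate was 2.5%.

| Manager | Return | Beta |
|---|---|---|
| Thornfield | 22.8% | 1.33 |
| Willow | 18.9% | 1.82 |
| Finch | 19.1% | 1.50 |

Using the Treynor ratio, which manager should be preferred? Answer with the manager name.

Thornfield: Treynor = (22.8% − 2.5%) / 1.33 = 15.263
Willow: Treynor = (18.9% − 2.5%) / 1.82 = 9.011
Finch: Treynor = (19.1% − 2.5%) / 1.50 = 11.067
Highest: Thornfield (15.263).

Thornfield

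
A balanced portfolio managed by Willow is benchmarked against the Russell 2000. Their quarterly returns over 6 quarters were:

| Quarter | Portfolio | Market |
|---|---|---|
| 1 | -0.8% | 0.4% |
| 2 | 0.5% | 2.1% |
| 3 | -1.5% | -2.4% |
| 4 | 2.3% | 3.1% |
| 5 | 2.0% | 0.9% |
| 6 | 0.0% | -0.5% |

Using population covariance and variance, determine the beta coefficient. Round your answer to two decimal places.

0.62

r̄p = 0.4167%,  r̄m = 0.6000%
Cov = Σ(rp − r̄p)(rm − r̄m) / 6 = 1.9600
Var(rm) = Σ(rm − r̄m)² / 6 = 3.1400
β = Cov / Var = 1.9600 / 3.1400 = 0.6242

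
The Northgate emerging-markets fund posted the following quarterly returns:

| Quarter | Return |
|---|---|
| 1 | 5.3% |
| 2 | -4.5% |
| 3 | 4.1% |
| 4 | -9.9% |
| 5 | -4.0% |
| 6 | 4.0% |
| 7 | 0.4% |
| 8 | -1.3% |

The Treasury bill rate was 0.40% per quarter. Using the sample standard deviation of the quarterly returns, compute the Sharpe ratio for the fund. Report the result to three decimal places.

-0.217

r̄ = (5.3 − 4.5 + 4.1 − 9.9 − 4 + 4 + 0.4 − 1.3) / 8 = -0.7375%
Sample std dev = √[192.6588 / 7] = 5.2462%
Sharpe = (r̄ − rf) / σ = (-0.7375 − 0.4) / 5.2462 = -1.1375 / 5.2462 = -0.2168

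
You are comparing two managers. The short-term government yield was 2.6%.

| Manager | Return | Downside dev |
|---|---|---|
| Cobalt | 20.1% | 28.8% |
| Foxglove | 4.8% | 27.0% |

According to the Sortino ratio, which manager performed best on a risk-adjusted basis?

Cobalt: Sortino ratio = (20.1% − 2.6%) / 28.8% = 0.608
Foxglove: Sortino ratio = (4.8% − 2.6%) / 27.0% = 0.081
Highest: Cobalt (0.608).

Cobalt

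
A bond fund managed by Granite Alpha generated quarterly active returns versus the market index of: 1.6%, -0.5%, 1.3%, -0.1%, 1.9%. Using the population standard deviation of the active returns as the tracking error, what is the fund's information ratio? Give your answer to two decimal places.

r̄ = (1.6 − 0.5 + 1.3 − 0.1 + 1.9) / 5 = 0.8400%
Population std dev = √[4.5920 / 5] = 0.9583%
IR = r̄ / tracking error = 0.8400 / 0.9583 = 0.8766

0.88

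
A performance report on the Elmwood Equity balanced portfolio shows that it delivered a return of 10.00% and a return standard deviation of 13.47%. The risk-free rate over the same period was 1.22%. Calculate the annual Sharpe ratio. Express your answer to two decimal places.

0.65

Sharpe = (Rp − Rf) / σp = (10.00% − 1.22%) / 13.47% = 8.78% / 13.47% = 0.6518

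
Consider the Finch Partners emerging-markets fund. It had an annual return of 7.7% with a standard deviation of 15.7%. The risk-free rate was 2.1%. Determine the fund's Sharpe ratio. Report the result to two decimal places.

0.36

Sharpe = (Rp − Rf) / σp = (7.7% − 2.1%) / 15.7% = 5.60% / 15.7% = 0.3567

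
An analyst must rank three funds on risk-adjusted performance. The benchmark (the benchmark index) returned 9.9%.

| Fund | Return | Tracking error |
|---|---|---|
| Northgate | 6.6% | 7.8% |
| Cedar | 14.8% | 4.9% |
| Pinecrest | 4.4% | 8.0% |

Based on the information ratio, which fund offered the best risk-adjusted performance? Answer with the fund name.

Cedar

Northgate: IR = (6.6% − 9.9%) / 7.8% = -0.423
Cedar: IR = (14.8% − 9.9%) / 4.9% = 1.000
Pinecrest: IR = (4.4% − 9.9%) / 8.0% = -0.688
Highest: Cedar (1.000).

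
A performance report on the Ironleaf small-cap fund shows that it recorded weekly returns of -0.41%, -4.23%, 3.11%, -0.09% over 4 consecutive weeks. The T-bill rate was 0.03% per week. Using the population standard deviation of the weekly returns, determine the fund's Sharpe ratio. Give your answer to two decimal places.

-0.17

r̄ = (-0.41 − 4.23 + 3.11 − 0.09) / 4 = -1.620 / 4 = -0.4050%
Σ(r − r̄)² = (-0.41 − (-0.4050))² + (-4.23 − (-0.4050))² + (3.11 − (-0.4050))² + … = 27.0851
σ = √[27.0851 / 4] = 2.6022%
Sharpe = (r̄ − rf) / σ = (-0.4050 − 0.03) / 2.6022 = -0.4350 / 2.6022 = -0.1672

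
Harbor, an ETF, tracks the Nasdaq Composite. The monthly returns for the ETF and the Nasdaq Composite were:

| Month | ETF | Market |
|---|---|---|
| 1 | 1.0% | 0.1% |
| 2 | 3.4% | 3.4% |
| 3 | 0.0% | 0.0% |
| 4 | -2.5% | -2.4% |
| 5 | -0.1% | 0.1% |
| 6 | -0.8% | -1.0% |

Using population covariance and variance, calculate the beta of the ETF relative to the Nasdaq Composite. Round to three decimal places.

r̄p = 0.1667%,  r̄m = 0.0333%
Cov = Σ(rp − r̄p)(rm − r̄m) / 6 = 3.0694
Var(rm) = Σ(rm − r̄m)² / 6 = 3.0556
β = Cov / Var = 3.0694 / 3.0556 = 1.0045

1.005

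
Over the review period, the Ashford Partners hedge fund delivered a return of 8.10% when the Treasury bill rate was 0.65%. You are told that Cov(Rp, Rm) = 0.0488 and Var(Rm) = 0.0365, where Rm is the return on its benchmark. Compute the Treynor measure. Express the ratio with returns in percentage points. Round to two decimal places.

5.57

β = Cov / Var = 0.0488 / 0.0365 = 1.3370
Treynor = (Rp − Rf) / β = (8.10% − 0.65%) / 1.3370 = 7.45 / 1.3370 = 5.5722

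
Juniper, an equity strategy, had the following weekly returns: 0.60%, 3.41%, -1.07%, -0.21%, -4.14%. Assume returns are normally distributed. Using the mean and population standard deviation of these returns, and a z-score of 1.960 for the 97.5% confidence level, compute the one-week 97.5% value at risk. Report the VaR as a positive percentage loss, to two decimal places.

μ = (0.6 + 3.41 − 1.07 − 0.21 − 4.14) / 5 = -1.410 / 5 = -0.2820%
Population σ = √[Σ(r − μ)² / 5] = √[29.9191 / 5] = √5.9838 = 2.4462%
VaR = −(μ − z·σ) = −(-0.2820 − 1.960 × 2.4462) = −(-5.0766) = 5.0766%

5.08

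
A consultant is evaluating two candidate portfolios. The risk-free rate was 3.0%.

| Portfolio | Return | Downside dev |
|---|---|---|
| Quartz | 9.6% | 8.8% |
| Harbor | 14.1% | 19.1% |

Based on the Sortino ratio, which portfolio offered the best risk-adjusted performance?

Quartz: Sortino ratio = (9.6% − 3.0%) / 8.8% = 0.750
Harbor: Sortino ratio = (14.1% − 3.0%) / 19.1% = 0.581
Highest: Quartz (0.750).

Quartz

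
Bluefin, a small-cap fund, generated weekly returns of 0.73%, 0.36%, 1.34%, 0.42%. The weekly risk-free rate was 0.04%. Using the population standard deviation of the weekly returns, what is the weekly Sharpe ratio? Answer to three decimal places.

r̄ = (0.73 + 0.36 + 1.34 + 0.42) / 4 = 2.850 / 4 = 0.7125%
Σ(r − r̄)² = (0.73 − 0.7125)² + (0.36 − 0.7125)² + … = 0.6039
σ = √[0.6039 / 4] = 0.3886%
Sharpe = (r̄ − rf) / σ = (0.7125 − 0.04) / 0.3886 = 0.6725 / 0.3886 = 1.7306

1.731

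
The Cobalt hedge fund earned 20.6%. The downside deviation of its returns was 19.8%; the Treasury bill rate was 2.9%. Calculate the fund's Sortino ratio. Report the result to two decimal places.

0.89

Sortino = (Rp − Rf) / σd = (20.6% − 2.9%) / 19.8% = 17.70% / 19.8% = 0.8939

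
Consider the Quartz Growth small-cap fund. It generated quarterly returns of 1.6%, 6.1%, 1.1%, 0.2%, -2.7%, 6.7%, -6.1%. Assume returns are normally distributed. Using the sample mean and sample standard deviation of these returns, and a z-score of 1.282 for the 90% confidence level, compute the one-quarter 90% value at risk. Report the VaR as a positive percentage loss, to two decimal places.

Mean return r̄ = 6.90 / 7 = 0.9857%
Sample σ = √[Σ(r − r̄)² / 6] = √[123.6086 / 6] = √20.6014 = 4.5389%
VaR = −(r̄ − z·σ) = −(0.9857 − 1.282 × 4.5389) = −(-4.8332) = 4.8332%

4.83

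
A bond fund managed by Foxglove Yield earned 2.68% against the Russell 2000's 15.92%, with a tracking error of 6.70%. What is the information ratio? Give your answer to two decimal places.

IR = (Rp − Rb) / TE = (2.68% − 15.92%) / 6.70% = -13.24% / 6.70% = -1.9761

-1.98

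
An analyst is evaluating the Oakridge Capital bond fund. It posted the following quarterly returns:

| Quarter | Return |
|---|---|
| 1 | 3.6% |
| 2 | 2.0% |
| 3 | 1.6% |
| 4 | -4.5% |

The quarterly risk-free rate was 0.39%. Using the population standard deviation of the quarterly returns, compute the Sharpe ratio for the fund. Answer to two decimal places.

0.09

r̄ = (3.6 + 2 + 1.6 − 4.5) / 4 = 2.70 / 4 = 0.6750%
Population std dev = √[37.9475 / 4] = 3.0801%
Sharpe = (r̄ − rf) / σ = (0.6750 − 0.39) / 3.0801 = 0.2850 / 3.0801 = 0.0925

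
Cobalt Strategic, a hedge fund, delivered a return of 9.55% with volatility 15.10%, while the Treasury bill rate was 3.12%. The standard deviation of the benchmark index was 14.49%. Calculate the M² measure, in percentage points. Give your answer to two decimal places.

Sharpe = (Rp − Rf) / σp = (9.55% − 3.12%) / 15.10% = 0.4258
M² = Rf + Sharpe × σm = 3.12% + 0.4258 × 14.49% = 9.2898%

9.29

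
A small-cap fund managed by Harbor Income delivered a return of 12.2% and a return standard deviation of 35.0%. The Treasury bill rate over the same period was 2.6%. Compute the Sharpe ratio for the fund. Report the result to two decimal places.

0.27

Sharpe = (Rp − Rf) / σp = (12.2% − 2.6%) / 35.0% = 9.60% / 35.0% = 0.2743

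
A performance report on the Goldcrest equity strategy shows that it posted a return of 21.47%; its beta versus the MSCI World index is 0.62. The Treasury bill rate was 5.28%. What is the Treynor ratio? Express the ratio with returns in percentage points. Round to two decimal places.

26.11

Treynor = (Rp − Rf) / β = (21.47% − 5.28%) / 0.62 = 16.19 / 0.62 = 26.1129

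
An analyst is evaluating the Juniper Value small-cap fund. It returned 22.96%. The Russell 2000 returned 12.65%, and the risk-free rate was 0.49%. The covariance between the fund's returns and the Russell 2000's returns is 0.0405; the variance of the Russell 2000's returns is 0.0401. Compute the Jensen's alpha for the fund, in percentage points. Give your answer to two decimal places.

β = Cov / Var = 0.0405 / 0.0401 = 1.0100
E[R] = Rf + β(Rm − Rf) = 0.49% + 1.0100 × (12.65% − 0.49%) = 12.7716%
α = Rp − E[R] = 22.96% − 12.7716% = 10.1884

10.19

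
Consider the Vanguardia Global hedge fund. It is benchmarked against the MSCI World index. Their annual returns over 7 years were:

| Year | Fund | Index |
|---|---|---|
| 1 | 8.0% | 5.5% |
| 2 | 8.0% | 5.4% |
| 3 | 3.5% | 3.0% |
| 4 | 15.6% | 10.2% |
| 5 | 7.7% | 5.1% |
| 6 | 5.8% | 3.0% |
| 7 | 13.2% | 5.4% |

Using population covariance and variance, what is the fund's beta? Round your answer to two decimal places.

r̄p = 8.8286%,  r̄m = 5.3714%
Cov = Σ(rp − r̄p)(rm − r̄m) / 7 = 7.5451
Var(rm) = Σ(rm − r̄m)² / 7 = 4.9506
β = Cov / Var = 7.5451 / 4.9506 = 1.5241

1.52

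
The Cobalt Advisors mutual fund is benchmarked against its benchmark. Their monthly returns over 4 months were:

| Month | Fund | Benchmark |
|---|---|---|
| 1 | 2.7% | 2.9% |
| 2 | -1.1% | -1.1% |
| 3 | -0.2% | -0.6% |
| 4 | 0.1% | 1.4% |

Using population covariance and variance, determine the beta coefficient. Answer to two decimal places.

r̄p = 0.3750%,  r̄m = 0.6500%
Cov = Σ(rp − r̄p)(rm − r̄m) / 4 = 2.0813
Var(rm) = Σ(rm − r̄m)² / 4 = 2.5625
β = Cov / Var = 2.0813 / 2.5625 = 0.8122

0.81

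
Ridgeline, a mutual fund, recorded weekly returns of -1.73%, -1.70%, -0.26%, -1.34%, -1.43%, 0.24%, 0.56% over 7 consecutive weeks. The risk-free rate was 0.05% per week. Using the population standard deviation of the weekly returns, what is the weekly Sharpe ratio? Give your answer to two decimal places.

-0.96

r̄ = (-1.73 − 1.7 − 0.26 − 1.34 − 1.43 + 0.24 + 0.56) / 7 = -5.660 / 7 = -0.8086%
Σ(r − r̄)² = (-1.73 − (-0.8086))² + (-1.7 − (-0.8086))² + (-0.26 − (-0.8086))² + … = 5.5857
population σ = √(5.5857 / 7) = √0.7980 = 0.8933%
Sharpe = (r̄ − rf) / σ = (-0.8086 − 0.05) / 0.8933 = -0.8586 / 0.8933 = -0.9612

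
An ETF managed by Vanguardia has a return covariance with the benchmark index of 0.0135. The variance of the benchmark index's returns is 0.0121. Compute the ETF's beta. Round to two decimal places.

1.12

β = Cov(Rp, Rm) / Var(Rm) = 0.0135 / 0.0121 = 1.1157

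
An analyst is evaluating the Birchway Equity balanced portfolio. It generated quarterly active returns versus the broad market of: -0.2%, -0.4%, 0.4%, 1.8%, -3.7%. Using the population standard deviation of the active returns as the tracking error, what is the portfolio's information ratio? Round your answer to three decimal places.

r̄ = (-0.2 − 0.4 + 0.4 + 1.8 − 3.7) / 5 = -0.4200%
Σ(r − r̄)² = (-0.2 − (-0.4200))² + (-0.4 − (-0.4200))² + … = 16.4080
σ = √[16.4080 / 5] = 1.8115%
IR = r̄ / tracking error = -0.4200 / 1.8115 = -0.2319

-0.232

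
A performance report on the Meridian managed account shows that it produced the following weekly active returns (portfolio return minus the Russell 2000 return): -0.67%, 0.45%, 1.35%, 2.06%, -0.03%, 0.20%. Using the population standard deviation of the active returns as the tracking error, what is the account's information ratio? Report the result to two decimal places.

0.62

μ = (-0.67 + 0.45 + 1.35 + 2.06 − 0.03 + 0.2) / 6 = 3.360 / 6 = 0.5600%
Σ(r − μ)² = 4.8768; population σ = √(4.8768/6) = 0.9016%
IR = μ / tracking error = 0.5600 / 0.9016 = 0.6211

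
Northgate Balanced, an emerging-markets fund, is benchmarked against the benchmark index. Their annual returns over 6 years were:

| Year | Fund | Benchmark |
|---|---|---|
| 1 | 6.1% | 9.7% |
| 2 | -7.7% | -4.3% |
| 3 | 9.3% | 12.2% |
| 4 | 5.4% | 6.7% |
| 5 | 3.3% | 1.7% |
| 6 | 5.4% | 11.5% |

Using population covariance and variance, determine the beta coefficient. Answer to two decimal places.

r̄p = 3.6333%,  r̄m = 6.2500%
Cov = Σ(rp − r̄p)(rm − r̄m) / 6 = 28.8967
Var(rm) = Σ(rm − r̄m)² / 6 = 34.5125
β = Cov / Var = 28.8967 / 34.5125 = 0.8373

0.84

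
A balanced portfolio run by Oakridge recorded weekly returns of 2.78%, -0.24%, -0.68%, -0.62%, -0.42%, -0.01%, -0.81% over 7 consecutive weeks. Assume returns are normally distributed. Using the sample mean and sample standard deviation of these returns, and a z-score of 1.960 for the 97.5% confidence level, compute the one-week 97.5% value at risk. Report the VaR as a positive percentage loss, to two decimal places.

2.46

r̄ = (2.78 − 0.24 − 0.68 − 0.62 − 0.42 − 0.01 − 0.81) / 7 = 0.0000%
Sample std dev = √[9.4654 / 6] = 1.2560%
VaR = −(r̄ − z·σ) = −(0.0000 − 1.960 × 1.2560) = −(-2.4618) = 2.4618%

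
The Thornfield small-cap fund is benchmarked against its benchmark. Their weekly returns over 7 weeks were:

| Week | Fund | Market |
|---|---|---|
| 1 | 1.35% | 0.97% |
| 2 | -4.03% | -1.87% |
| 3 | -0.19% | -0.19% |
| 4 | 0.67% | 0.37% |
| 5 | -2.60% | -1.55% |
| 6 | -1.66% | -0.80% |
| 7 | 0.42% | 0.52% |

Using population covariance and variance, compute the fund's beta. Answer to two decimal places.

r̄p = -0.8629%,  r̄m = -0.3643%
Cov = Σ(rp − r̄p)(rm − r̄m) / 7 = 1.7865
Var(rm) = Σ(rm − r̄m)² / 7 = 0.9993
β = Cov / Var = 1.7865 / 0.9993 = 1.7878

1.79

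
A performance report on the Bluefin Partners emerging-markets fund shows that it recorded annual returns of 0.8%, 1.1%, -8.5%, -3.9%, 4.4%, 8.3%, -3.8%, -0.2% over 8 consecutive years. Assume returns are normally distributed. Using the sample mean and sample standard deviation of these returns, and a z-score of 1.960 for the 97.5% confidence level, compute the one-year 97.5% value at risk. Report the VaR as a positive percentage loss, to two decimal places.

10.48

r̄ = (0.8 + 1.1 − 8.5 − 3.9 + 4.4 + 8.3 − 3.8 − 0.2) / 8 = -0.2250%
Sample σ = √[Σ(r − r̄)² / 7] = √[191.6350 / 7] = √27.3764 = 5.2322%
VaR = −(r̄ − z·σ) = −(-0.2250 − 1.960 × 5.2322) = −(-10.4801) = 10.4801%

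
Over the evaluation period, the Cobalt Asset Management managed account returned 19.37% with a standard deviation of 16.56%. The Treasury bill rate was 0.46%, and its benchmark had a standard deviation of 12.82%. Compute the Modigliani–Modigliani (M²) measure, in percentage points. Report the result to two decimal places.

Sharpe = (Rp − Rf) / σp = (19.37% − 0.46%) / 16.56% = 1.1419
M² = Rf + Sharpe × σm = 0.46% + 1.1419 × 12.82% = 15.0992%

15.10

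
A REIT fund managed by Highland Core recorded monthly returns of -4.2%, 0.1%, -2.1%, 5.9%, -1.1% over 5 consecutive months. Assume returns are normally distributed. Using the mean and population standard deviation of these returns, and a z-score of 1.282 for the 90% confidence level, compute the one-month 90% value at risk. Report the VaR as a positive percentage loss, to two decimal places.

4.63

r̄ = (-4.2 + 0.1 − 2.1 + 5.9 − 1.1) / 5 = -1.40 / 5 = -0.2800%
Population std dev = √[57.6880 / 5] = 3.3967%
VaR = −(r̄ − z·σ) = −(-0.2800 − 1.282 × 3.3967) = −(-4.6346) = 4.6346%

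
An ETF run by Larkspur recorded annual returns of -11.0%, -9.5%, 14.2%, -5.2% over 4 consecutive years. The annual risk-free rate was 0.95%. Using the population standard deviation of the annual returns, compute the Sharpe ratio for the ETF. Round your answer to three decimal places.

-0.379

r̄ = (-11 − 9.5 + 14.2 − 5.2) / 4 = -2.8750%
Σ(r − r̄)² = (-11 − (-2.8750))² + (-9.5 − (-2.8750))² + (14.2 − (-2.8750))² + … = 406.8675
σ = √[406.8675 / 4] = 10.0855%
Sharpe = (r̄ − rf) / σ = (-2.8750 − 0.95) / 10.0855 = -3.8250 / 10.0855 = -0.3793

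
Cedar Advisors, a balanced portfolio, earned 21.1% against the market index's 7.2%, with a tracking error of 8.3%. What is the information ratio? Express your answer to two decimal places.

1.67

IR = (Rp − Rb) / TE = (21.1% − 7.2%) / 8.3% = 13.90% / 8.3% = 1.6747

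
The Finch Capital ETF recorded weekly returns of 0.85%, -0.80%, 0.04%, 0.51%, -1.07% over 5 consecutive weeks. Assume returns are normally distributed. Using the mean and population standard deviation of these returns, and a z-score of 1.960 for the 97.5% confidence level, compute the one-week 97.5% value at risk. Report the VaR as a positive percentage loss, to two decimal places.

1.54

Mean return r̄ = -0.470 / 5 = -0.0940%
Σ(r − r̄)² = 2.7249; population σ = √(2.7249/5) = 0.7382%
VaR = −(r̄ − z·σ) = −(-0.0940 − 1.960 × 0.7382) = −(-1.5409) = 1.5409%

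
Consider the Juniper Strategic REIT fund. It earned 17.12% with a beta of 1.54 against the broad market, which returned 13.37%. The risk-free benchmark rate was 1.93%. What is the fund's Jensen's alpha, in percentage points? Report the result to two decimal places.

-2.43

CAPM expected return = Rf + β(Rm − Rf) = 1.93% + 1.54 × (13.37% − 1.93%) = 1.93 + 1.54 × 11.44 = 19.5476%
Jensen's α = Rp − E[R] = 17.12% − 19.5476% = -2.4276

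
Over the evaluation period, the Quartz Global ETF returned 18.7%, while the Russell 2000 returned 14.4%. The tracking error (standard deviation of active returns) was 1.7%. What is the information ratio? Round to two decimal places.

IR = (Rp − Rb) / TE = (18.7% − 14.4%) / 1.7% = 4.30% / 1.7% = 2.5294

2.53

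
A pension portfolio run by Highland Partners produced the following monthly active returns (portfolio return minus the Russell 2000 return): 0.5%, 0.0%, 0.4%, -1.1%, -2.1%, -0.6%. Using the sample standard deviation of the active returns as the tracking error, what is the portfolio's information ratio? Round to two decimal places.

-0.48

Mean return μ = -2.90 / 6 = -0.4833%
Σ(r − μ)² = (0.5 − (-0.4833))² + (0 − (-0.4833))² + … = 4.9883
sample σ = √(4.9883 / 5) = √0.9977 = 0.9988%
IR = μ / tracking error = -0.4833 / 0.9988 = -0.4839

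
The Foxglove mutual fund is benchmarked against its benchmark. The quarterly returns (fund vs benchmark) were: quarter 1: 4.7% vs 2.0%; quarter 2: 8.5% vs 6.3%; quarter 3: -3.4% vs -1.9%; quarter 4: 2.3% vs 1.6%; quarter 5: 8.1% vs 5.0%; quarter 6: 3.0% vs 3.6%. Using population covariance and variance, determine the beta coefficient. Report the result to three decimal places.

1.437

r̄p = 3.8667%,  r̄m = 2.7667%
Cov = Σ(rp − r̄p)(rm − r̄m) / 6 = 10.0339
Var(rm) = Σ(rm − r̄m)² / 6 = 6.9822
β = Cov / Var = 10.0339 / 6.9822 = 1.4371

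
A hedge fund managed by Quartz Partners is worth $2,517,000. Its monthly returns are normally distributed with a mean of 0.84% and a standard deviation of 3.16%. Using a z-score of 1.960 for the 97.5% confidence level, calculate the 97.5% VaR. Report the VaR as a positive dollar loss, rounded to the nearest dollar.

$134,750

Return at the 97.5% tail: μ − z·σ = 0.84% − 1.960 × 3.16% = 0.84 − 6.1936 = -5.3536%
VaR = −(-5.3536%) × $2,517,000 = 5.3536% × $2,517,000 = $134,750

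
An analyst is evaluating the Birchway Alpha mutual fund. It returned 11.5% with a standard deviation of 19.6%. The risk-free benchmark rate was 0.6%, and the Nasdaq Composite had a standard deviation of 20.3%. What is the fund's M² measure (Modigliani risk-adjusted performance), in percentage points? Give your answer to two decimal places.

Sharpe = (Rp − Rf) / σp = (11.5% − 0.6%) / 19.6% = 0.5561
M² = Rf + Sharpe × σm = 0.6% + 0.5561 × 20.3% = 11.8888%

11.89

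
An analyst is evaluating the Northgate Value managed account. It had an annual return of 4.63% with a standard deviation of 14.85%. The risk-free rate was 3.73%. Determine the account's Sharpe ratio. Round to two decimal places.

Sharpe = (Rp − Rf) / σp = (4.63% − 3.73%) / 14.85% = 0.90% / 14.85% = 0.0606

0.06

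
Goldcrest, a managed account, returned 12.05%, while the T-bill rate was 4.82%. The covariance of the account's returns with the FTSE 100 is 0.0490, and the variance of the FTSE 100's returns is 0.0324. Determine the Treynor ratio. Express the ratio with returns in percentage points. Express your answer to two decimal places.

β = Cov / Var = 0.0490 / 0.0324 = 1.5123
Treynor = (Rp − Rf) / β = (12.05% − 4.82%) / 1.5123 = 7.23 / 1.5123 = 4.7808

4.78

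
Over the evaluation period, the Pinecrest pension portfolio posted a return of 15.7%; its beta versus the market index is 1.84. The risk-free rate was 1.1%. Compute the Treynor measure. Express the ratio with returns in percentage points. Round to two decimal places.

7.93

Treynor = (Rp − Rf) / β = (15.7% − 1.1%) / 1.84 = 14.60 / 1.84 = 7.9348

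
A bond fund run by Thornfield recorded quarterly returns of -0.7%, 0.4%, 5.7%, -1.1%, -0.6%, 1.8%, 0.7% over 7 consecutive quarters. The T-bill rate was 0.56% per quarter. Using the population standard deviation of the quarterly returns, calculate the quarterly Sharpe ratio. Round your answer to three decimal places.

μ = (-0.7 + 0.4 + 5.7 − 1.1 − 0.6 + 1.8 + 0.7) / 7 = 6.20 / 7 = 0.8857%
Σ(r − μ)² = (-0.7 − 0.8857)² + (0.4 − 0.8857)² + … = 32.9486
population σ = √(32.9486 / 7) = √4.7069 = 2.1695%
Sharpe = (μ − rf) / σ = (0.8857 − 0.56) / 2.1695 = 0.3257 / 2.1695 = 0.1501

0.150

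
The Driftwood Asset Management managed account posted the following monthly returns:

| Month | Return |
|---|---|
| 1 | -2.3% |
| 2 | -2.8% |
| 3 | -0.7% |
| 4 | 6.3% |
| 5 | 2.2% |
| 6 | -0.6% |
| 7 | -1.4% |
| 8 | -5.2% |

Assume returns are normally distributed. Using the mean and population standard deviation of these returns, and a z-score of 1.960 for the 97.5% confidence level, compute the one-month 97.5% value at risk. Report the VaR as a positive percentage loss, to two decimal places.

μ = (-2.3 − 2.8 − 0.7 + 6.3 + 2.2 − 0.6 − 1.4 − 5.2) / 8 = -4.50 / 8 = -0.5625%
Σ(r − μ)² = 84.9788; population σ = √(84.9788/8) = 3.2592%
VaR = −(μ − z·σ) = −(-0.5625 − 1.960 × 3.2592) = −(-6.9505) = 6.9505%

6.95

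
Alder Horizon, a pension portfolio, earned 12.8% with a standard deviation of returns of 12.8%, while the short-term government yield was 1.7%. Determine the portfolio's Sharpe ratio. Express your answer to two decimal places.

0.87

Sharpe = (Rp − Rf) / σp = (12.8% − 1.7%) / 12.8% = 11.10% / 12.8% = 0.8672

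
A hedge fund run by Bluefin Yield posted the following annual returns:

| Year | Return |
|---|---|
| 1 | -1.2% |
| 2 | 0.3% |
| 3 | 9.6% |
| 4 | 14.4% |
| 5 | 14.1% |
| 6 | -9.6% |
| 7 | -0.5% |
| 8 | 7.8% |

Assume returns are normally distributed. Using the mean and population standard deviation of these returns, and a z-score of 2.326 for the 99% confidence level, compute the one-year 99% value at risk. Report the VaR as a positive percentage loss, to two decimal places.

r̄ = (-1.2 + 0.3 + 9.6 + 14.4 + 14.1 − 9.6 − 0.5 + 7.8) / 8 = 4.3625%
Σ(r − r̄)² = (-1.2 − 4.3625)² + (0.3 − 4.3625)² + (9.6 − 4.3625)² + … = 500.8588
population σ = √(500.8588 / 8) = √62.6074 = 7.9125%
VaR = −(r̄ − z·σ) = −(4.3625 − 2.326 × 7.9125) = −(-14.0420) = 14.0420%

14.04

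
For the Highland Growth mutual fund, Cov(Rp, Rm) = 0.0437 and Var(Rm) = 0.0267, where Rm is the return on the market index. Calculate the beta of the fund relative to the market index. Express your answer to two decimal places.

β = Cov(Rp, Rm) / Var(Rm) = 0.0437 / 0.0267 = 1.6367

1.64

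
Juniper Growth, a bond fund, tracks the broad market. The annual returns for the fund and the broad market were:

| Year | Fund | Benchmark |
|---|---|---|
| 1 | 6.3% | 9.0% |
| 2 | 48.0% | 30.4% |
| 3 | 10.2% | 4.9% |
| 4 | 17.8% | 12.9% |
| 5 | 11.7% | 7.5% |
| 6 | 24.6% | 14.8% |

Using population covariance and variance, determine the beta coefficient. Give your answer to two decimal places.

r̄p = 19.7667%,  r̄m = 13.2500%
Cov = Σ(rp − r̄p)(rm − r̄m) / 6 = 112.6467
Var(rm) = Σ(rm − r̄m)² / 6 = 69.5825
β = Cov / Var = 112.6467 / 69.5825 = 1.6189

1.62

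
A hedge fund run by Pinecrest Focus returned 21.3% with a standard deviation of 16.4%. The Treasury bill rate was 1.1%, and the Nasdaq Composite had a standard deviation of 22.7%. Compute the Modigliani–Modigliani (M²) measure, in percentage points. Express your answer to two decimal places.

Sharpe = (Rp − Rf) / σp = (21.3% − 1.1%) / 16.4% = 1.2317
M² = Rf + Sharpe × σm = 1.1% + 1.2317 × 22.7% = 29.0596%

29.06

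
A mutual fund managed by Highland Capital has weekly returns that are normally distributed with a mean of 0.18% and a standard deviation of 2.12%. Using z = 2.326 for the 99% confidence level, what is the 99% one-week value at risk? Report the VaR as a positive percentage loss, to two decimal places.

VaR (as % loss) = −(μ − z·σ) = −(0.18% − 2.326 × 2.12%) = −(-4.75112%) = 4.75112%

4.75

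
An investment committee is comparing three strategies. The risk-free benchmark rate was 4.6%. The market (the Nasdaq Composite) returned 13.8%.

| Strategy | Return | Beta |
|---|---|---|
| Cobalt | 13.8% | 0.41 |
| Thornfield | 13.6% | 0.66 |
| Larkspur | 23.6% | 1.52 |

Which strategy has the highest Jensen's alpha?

Cobalt: α = 13.8% − [4.6% + 0.41 × (13.8% − 4.6%)] = 5.428
Thornfield: α = 13.6% − [4.6% + 0.66 × (13.8% − 4.6%)] = 2.928
Larkspur: α = 23.6% − [4.6% + 1.52 × (13.8% − 4.6%)] = 5.016
Highest: Cobalt (5.428).

Cobalt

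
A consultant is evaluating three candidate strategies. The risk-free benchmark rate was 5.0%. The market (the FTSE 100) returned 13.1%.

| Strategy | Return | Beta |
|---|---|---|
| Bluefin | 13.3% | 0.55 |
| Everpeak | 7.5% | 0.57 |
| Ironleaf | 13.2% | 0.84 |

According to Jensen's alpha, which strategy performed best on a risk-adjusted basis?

Bluefin: α = 13.3% − [5.0% + 0.55 × (13.1% − 5.0%)] = 3.845
Everpeak: α = 7.5% − [5.0% + 0.57 × (13.1% − 5.0%)] = -2.117
Ironleaf: α = 13.2% − [5.0% + 0.84 × (13.1% − 5.0%)] = 1.396
Highest: Bluefin (3.845).

Bluefin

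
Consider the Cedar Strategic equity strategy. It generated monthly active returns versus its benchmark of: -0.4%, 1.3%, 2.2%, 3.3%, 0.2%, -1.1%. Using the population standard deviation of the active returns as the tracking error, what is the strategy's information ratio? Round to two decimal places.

0.60

r̄ = (-0.4 + 1.3 + 2.2 + 3.3 + 0.2 − 1.1) / 6 = 0.9167%
Population std dev = √[13.7883 / 6] = 1.5159%
IR = r̄ / tracking error = 0.9167 / 1.5159 = 0.6047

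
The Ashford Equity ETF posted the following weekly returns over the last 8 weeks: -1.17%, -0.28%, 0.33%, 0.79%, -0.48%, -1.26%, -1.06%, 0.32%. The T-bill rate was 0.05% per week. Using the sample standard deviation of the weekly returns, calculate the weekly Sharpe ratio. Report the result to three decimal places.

-0.516

r̄ = (-1.17 − 0.28 + 0.33 + 0.79 − 0.48 − 1.26 − 1.06 + 0.32) / 8 = -0.3513%
Σ(r − r̄)² = (-1.17 − (-0.3513))² + (-0.28 − (-0.3513))² + (0.33 − (-0.3513))² + … = 4.2373
sample σ = √(4.2373 / 7) = √0.6053 = 0.7780%
Sharpe = (r̄ − rf) / σ = (-0.3513 − 0.05) / 0.7780 = -0.4013 / 0.7780 = -0.5158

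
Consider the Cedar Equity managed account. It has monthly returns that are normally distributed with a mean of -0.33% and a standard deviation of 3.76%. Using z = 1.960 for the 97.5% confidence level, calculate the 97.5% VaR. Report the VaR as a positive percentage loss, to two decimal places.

VaR (as % loss) = −(μ − z·σ) = −(-0.33% − 1.960 × 3.76%) = −(-7.6996%) = 7.6996%

7.70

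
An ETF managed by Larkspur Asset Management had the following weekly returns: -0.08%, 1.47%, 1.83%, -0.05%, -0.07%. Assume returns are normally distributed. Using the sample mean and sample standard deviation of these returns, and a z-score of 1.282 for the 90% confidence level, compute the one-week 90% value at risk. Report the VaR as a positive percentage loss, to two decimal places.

r̄ = (-0.08 + 1.47 + 1.83 − 0.05 − 0.07) / 5 = 0.6200%
Σ(r − r̄)² = (-0.08 − 0.6200)² + (1.47 − 0.6200)² + … = 3.6016
sample σ = √(3.6016 / 4) = √0.9004 = 0.9489%
VaR = −(r̄ − z·σ) = −(0.6200 − 1.282 × 0.9489) = −(-0.5965) = 0.5965%

0.60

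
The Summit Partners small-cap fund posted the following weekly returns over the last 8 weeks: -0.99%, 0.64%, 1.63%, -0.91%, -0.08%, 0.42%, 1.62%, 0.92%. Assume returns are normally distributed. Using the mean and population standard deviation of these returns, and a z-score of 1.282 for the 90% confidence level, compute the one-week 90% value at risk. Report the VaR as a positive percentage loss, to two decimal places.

r̄ = (-0.99 + 0.64 + 1.63 − 0.91 − 0.08 + 0.42 + 1.62 + 0.92) / 8 = 0.4063%
Σ(r − r̄)² = (-0.99 − 0.4063)² + (0.64 − 0.4063)² + … = 7.2080
population σ = √(7.2080 / 8) = √0.9010 = 0.9492%
VaR = −(r̄ − z·σ) = −(0.4063 − 1.282 × 0.9492) = −(-0.8106) = 0.8106%

0.81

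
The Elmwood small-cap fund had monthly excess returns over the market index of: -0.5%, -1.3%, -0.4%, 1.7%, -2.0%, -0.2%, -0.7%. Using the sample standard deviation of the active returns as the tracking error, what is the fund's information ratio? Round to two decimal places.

r̄ = (-0.5 − 1.3 − 0.4 + 1.7 − 2 − 0.2 − 0.7) / 7 = -0.4857%
Sample std dev = √[7.8686 / 6] = 1.1452%
IR = r̄ / tracking error = -0.4857 / 1.1452 = -0.4241

-0.42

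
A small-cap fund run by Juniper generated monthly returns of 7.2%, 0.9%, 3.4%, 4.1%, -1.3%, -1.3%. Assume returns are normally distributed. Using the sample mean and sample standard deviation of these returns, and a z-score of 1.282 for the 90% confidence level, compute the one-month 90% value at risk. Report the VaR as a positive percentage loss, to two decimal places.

r̄ = (7.2 + 0.9 + 3.4 + 4.1 − 1.3 − 1.3) / 6 = 13.00 / 6 = 2.1667%
Σ(r − r̄)² = (7.2 − 2.1667)² + (0.9 − 2.1667)² + … = 56.2333
sample σ = √(56.2333 / 5) = √11.2467 = 3.3536%
VaR = −(r̄ − z·σ) = −(2.1667 − 1.282 × 3.3536) = −(-2.1326) = 2.1326%

2.13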